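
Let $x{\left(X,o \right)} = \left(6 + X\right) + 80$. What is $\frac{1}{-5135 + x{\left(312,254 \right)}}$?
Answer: $- \frac{1}{4737} \approx -0.0002111$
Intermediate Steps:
$x{\left(X,o \right)} = 86 + X$
$\frac{1}{-5135 + x{\left(312,254 \right)}} = \frac{1}{-5135 + \left(86 + 312\right)} = \frac{1}{-5135 + 398} = \frac{1}{-4737} = - \frac{1}{4737}$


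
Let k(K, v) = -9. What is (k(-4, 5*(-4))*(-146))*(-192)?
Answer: -252288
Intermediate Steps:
(k(-4, 5*(-4))*(-146))*(-192) = -9*(-146)*(-192) = 1314*(-192) = -252288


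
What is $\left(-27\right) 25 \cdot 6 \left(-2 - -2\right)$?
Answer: $0$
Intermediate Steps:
$\left(-27\right) 25 \cdot 6 \left(-2 - -2\right) = - 675 \cdot 6 \left(-2 + 2\right) = - 675 \cdot 6 \cdot 0 = \left(-675\right) 0 = 0$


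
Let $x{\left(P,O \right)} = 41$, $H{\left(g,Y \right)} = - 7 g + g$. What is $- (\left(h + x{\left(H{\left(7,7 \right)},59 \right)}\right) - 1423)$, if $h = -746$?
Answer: $2128$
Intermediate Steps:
$H{\left(g,Y \right)} = - 6 g$
$- (\left(h + x{\left(H{\left(7,7 \right)},59 \right)}\right) - 1423) = - (\left(-746 + 41\right) - 1423) = - (-705 - 1423) = \left(-1\right) \left(-2128\right) = 2128$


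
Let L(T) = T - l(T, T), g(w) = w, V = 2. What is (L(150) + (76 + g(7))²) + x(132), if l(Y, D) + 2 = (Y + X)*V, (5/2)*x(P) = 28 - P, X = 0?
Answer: 33497/5 ≈ 6699.4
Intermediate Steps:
x(P) = 56/5 - 2*P/5 (x(P) = 2*(28 - P)/5 = 56/5 - 2*P/5)
l(Y, D) = -2 + 2*Y (l(Y, D) = -2 + (Y + 0)*2 = -2 + Y*2 = -2 + 2*Y)
L(T) = 2 - T (L(T) = T - (-2 + 2*T) = T + (2 - 2*T) = 2 - T)
(L(150) + (76 + g(7))²) + x(132) = ((2 - 1*150) + (76 + 7)²) + (56/5 - ⅖*132) = ((2 - 150) + 83²) + (56/5 - 264/5) = (-148 + 6889) - 208/5 = 6741 - 208/5 = 33497/5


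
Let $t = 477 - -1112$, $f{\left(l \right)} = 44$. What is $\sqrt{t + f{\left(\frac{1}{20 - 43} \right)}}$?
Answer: $\sqrt{1633} \approx 40.41$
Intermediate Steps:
$t = 1589$ ($t = 477 + 1112 = 1589$)
$\sqrt{t + f{\left(\frac{1}{20 - 43} \right)}} = \sqrt{1589 + 44} = \sqrt{1633}$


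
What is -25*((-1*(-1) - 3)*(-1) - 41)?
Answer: 975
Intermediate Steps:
-25*((-1*(-1) - 3)*(-1) - 41) = -25*((1 - 3)*(-1) - 41) = -25*(-2*(-1) - 41) = -25*(2 - 41) = -25*(-39) = 975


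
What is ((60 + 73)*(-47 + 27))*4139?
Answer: -11009740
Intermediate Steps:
((60 + 73)*(-47 + 27))*4139 = (133*(-20))*4139 = -2660*4139 = -11009740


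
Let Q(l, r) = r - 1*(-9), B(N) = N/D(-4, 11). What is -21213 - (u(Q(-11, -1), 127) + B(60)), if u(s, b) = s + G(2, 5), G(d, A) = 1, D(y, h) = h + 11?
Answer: -233472/11 ≈ -21225.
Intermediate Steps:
D(y, h) = 11 + h
B(N) = N/22 (B(N) = N/(11 + 11) = N/22)
Q(l, r) = 9 + r (Q(l, r) = r + 9 = 9 + r)
u(s, b) = 1 + s (u(s, b) = s + 1 = 1 + s)
-21213 - (u(Q(-11, -1), 127) + B(60)) = -21213 - ((1 + (9 - 1)) + (1/22)*60) = -21213 - ((1 + 8) + 30/11) = -21213 - (9 + 30/11) = -21213 - 1*129/11 = -21213 - 129/11 = -233472/11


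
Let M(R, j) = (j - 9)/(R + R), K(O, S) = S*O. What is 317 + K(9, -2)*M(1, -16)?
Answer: 542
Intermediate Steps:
K(O, S) = O*S
M(R, j) = (-9 + j)/(2*R) (M(R, j) = (-9 + j)/((2*R)) = (-9 + j)*(1/(2*R)) = (-9 + j)/(2*R))
317 + K(9, -2)*M(1, -16) = 317 + (9*(-2))*((½)*(-9 - 16)/1) = 317 - 9*(-25) = 317 - 18*(-25/2) = 317 + 225 = 542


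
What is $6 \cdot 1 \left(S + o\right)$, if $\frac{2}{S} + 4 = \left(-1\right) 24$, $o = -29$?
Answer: $- \frac{1221}{7} \approx -174.43$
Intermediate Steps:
$S = - \frac{1}{14}$ ($S = \frac{2}{-4 - 24} = \frac{2}{-28} = 2 \left(- \frac{1}{28}\right) = - \frac{1}{14} \approx -0.071429$)
$6 \cdot 1 \left(S + o\right) = 6 \cdot 1 \left(- \frac{1}{14} - 29\right) = 6 \left(- \frac{407}{14}\right) = - \frac{1221}{7}$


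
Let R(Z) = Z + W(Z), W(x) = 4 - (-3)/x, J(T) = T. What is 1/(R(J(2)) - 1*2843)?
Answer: -2/5671 ≈ -0.00035267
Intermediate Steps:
W(x) = 4 + 3/x
R(Z) = 4 + Z + 3/Z (R(Z) = Z + (4 + 3/Z) = 4 + Z + 3/Z)
1/(R(J(2)) - 1*2843) = 1/((4 + 2 + 3/2) - 1*2843) = 1/((4 + 2 + 3*(1/2)) - 2843) = 1/((4 + 2 + 3/2) - 2843) = 1/(15/2 - 2843) = 1/(-5671/2) = -2/5671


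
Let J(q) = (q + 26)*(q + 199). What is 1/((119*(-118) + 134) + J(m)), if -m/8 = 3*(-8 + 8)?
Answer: -1/8734 ≈ -0.00011450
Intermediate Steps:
m = 0 (m = -24*(-8 + 8) = -24*0 = -8*0 = 0)
J(q) = (26 + q)*(199 + q)
1/((119*(-118) + 134) + J(m)) = 1/((119*(-118) + 134) + (5174 + 0² + 225*0)) = 1/((-14042 + 134) + (5174 + 0 + 0)) = 1/(-13908 + 5174) = 1/(-8734) = -1/8734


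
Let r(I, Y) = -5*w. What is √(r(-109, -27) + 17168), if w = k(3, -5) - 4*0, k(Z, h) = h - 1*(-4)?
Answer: √17173 ≈ 131.05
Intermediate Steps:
k(Z, h) = 4 + h (k(Z, h) = h + 4 = 4 + h)
w = -1 (w = (4 - 5) - 4*0 = -1 + 0 = -1)
r(I, Y) = 5 (r(I, Y) = -5*(-1) = 5)
√(r(-109, -27) + 17168) = √(5 + 17168) = √17173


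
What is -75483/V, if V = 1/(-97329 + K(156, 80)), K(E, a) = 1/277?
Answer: 2035031643756/277 ≈ 7.3467e+9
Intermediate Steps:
K(E, a) = 1/277
V = -277/26960132 (V = 1/(-97329 + 1/277) = 1/(-26960132/277) = -277/26960132 ≈ -1.0274e-5)
-75483/V = -75483/(-277/26960132) = -75483*(-26960132/277) = 2035031643756/277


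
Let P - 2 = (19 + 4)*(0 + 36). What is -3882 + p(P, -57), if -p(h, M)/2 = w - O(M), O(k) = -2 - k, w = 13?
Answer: -3798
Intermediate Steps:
P = 830 (P = 2 + (19 + 4)*(0 + 36) = 2 + 23*36 = 2 + 828 = 830)
p(h, M) = -30 - 2*M (p(h, M) = -2*(13 - (-2 - M)) = -2*(13 + (2 + M)) = -2*(15 + M) = -30 - 2*M)
-3882 + p(P, -57) = -3882 + (-30 - 2*(-57)) = -3882 + (-30 + 114) = -3882 + 84 = -3798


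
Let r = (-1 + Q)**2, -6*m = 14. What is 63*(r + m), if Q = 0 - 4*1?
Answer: 1428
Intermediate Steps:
m = -7/3 (m = -1/6*14 = -7/3 ≈ -2.3333)
Q = -4 (Q = 0 - 4 = -4)
r = 25 (r = (-1 - 4)**2 = (-5)**2 = 25)
63*(r + m) = 63*(25 - 7/3) = 63*(68/3) = 1428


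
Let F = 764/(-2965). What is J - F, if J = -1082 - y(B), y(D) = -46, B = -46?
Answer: -3070976/2965 ≈ -1035.7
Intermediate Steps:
F = -764/2965 (F = 764*(-1/2965) = -764/2965 ≈ -0.25767)
J = -1036 (J = -1082 - 1*(-46) = -1082 + 46 = -1036)
J - F = -1036 - 1*(-764/2965) = -1036 + 764/2965 = -3070976/2965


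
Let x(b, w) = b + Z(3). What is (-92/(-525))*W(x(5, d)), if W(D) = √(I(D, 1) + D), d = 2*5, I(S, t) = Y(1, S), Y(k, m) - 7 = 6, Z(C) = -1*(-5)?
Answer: 92*√23/525 ≈ 0.84041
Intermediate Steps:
Z(C) = 5
Y(k, m) = 13 (Y(k, m) = 7 + 6 = 13)
I(S, t) = 13
d = 10
x(b, w) = 5 + b (x(b, w) = b + 5 = 5 + b)
W(D) = √(13 + D)
(-92/(-525))*W(x(5, d)) = (-92/(-525))*√(13 + (5 + 5)) = (-92*(-1/525))*√(13 + 10) = 92*√23/525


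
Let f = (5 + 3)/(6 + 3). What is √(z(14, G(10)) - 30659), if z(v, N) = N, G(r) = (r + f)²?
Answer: 5*I*√98951/9 ≈ 174.76*I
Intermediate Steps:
f = 8/9 ≈ 0.88889
G(r) = (8/9 + r)² (G(r) = (r + 8/9)² = (8/9 + r)²)
√(z(14, G(10)) - 30659) = √((8 + 9*10)²/81 - 30659) = √((8 + 90)²/81 - 30659) = √((1/81)*98² - 30659) = √((1/81)*9604 - 30659) = √(9604/81 - 30659) = √(-2473775/81) = 5*I*√98951/9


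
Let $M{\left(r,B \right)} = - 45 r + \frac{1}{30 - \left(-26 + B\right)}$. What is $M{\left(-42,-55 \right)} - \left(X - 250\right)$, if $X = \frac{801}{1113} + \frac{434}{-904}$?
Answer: $\frac{39829265725}{18613812} \approx 2139.8$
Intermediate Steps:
$M{\left(r,B \right)} = \frac{1}{56 - B} - 45 r$ ($M{\left(r,B \right)} = - 45 r + \frac{1}{56 - B} = \frac{1}{56 - B} - 45 r$)
$X = \frac{40177}{167692}$ ($X = 801 \cdot \frac{1}{1113} + 434 \left(- \frac{1}{904}\right) = \frac{267}{371} - \frac{217}{452} = \frac{40177}{167692} \approx 0.23959$)
$M{\left(-42,-55 \right)} - \left(X - 250\right) = \frac{-1 + 2520 \left(-42\right) - \left(-2475\right) \left(-42\right)}{-56 - 55} - \left(\frac{40177}{167692} - 250\right) = \frac{-1 - 105840 - 103950}{-111} - \left(\frac{40177}{167692} - 250\right) = \left(- \frac{1}{111}\right) \left(-209791\right) - - \frac{41882823}{167692} = \frac{209791}{111} + \frac{41882823}{167692} = \frac{39829265725}{18613812}$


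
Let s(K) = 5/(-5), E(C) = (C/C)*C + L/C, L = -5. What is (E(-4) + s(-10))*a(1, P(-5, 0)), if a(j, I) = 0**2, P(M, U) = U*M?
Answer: 0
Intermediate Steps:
P(M, U) = M*U
a(j, I) = 0
E(C) = C - 5/C (E(C) = (C/C)*C - 5/C = 1*C - 5/C = C - 5/C)
s(K) = -1 (s(K) = 5*(-1/5) = -1)
(E(-4) + s(-10))*a(1, P(-5, 0)) = ((-4 - 5/(-4)) - 1)*0 = ((-4 - 5*(-1/4)) - 1)*0 = ((-4 + 5/4) - 1)*0 = (-11/4 - 1)*0 = -15/4*0 = 0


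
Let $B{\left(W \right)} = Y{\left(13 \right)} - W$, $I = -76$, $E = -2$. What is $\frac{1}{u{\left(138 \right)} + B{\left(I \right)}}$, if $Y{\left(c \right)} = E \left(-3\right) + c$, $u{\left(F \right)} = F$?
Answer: $\frac{1}{233} \approx 0.0042918$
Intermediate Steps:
$Y{\left(c \right)} = 6 + c$ ($Y{\left(c \right)} = \left(-2\right) \left(-3\right) + c = 6 + c$)
$B{\left(W \right)} = 19 - W$ ($B{\left(W \right)} = \left(6 + 13\right) - W = 19 - W$)
$\frac{1}{u{\left(138 \right)} + B{\left(I \right)}} = \frac{1}{138 + \left(19 - -76\right)} = \frac{1}{138 + \left(19 + 76\right)} = \frac{1}{138 + 95} = \frac{1}{233}$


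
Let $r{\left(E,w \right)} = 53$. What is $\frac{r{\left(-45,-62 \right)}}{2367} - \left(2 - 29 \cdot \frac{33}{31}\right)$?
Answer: $\frac{2120108}{73377} \approx 28.893$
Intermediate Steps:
$\frac{r{\left(-45,-62 \right)}}{2367} - \left(2 - 29 \cdot \frac{33}{31}\right) = \frac{53}{2367} - \left(2 - 29 \cdot \frac{33}{31}\right) = 53 \cdot \frac{1}{2367} - \left(2 - 29 \cdot 33 \cdot \frac{1}{31}\right) = \frac{53}{2367} + \left(-2 + 29 \cdot \frac{33}{31}\right) = \frac{53}{2367} + \left(-2 + \frac{957}{31}\right) = \frac{53}{2367} + \frac{895}{31} = \frac{2120108}{73377}$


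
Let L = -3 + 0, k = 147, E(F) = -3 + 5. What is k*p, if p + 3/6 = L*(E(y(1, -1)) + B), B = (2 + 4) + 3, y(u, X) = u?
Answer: -9849/2 ≈ -4924.5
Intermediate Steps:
E(F) = 2
L = -3
B = 9 (B = 6 + 3 = 9)
p = -67/2 (p = -1/2 - 3*(2 + 9) = -1/2 - 3*11 = -1/2 - 33 = -67/2 ≈ -33.500)
k*p = 147*(-67/2) = -9849/2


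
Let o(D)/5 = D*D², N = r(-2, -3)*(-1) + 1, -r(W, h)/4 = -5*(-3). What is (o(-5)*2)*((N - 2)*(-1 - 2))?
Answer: 221250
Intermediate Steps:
r(W, h) = -60 (r(W, h) = -(-20)*(-3) = -4*15 = -60)
N = 61 (N = -60*(-1) + 1 = 60 + 1 = 61)
o(D) = 5*D³ (o(D) = 5*(D*D²) = 5*D³)
(o(-5)*2)*((N - 2)*(-1 - 2)) = ((5*(-5)³)*2)*((61 - 2)*(-1 - 2)) = ((5*(-125))*2)*(59*(-3)) = -625*2*(-177) = -1250*(-177) = 221250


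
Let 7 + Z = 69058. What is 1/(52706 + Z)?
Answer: 1/121757 ≈ 8.2131e-6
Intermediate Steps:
Z = 69051 (Z = -7 + 69058 = 69051)
1/(52706 + Z) = 1/(52706 + 69051) = 1/121757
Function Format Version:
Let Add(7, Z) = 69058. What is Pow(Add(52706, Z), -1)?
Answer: Rational(1, 121757) ≈ 8.2131e-6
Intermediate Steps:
Z = 69051 (Z = Add(-7, 69058) = 69051)
Pow(Add(52706, Z), -1) = Pow(Add(52706, 69051), -1) = Pow(121757, -1) = Rational(1, 121757)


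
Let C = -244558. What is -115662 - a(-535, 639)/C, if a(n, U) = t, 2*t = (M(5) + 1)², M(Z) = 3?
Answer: -14143033694/122279 ≈ -1.1566e+5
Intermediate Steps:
t = 8 (t = (3 + 1)²/2 = (½)*4² = (½)*16 = 8)
a(n, U) = 8
-115662 - a(-535, 639)/C = -115662 - 8/(-244558) = -115662 - 8*(-1)/244558 = -115662 - 1*(-4/122279) = -115662 + 4/122279 = -14143033694/122279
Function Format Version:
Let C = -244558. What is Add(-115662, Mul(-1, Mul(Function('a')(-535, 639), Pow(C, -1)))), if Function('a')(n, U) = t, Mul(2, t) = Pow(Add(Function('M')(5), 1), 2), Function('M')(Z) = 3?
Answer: Rational(-14143033694, 122279) ≈ -1.1566e+5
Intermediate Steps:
t = 8 (t = Mul(Rational(1, 2), Pow(Add(3, 1), 2)) = Mul(Rational(1, 2), Pow(4, 2)) = Mul(Rational(1, 2), 16) = 8)
Function('a')(n, U) = 8
Add(-115662, Mul(-1, Mul(Function('a')(-535, 639), Pow(C, -1)))) = Add(-115662, Mul(-1, Mul(8, Pow(-244558, -1)))) = Add(-115662, Mul(-1, Mul(8, Rational(-1, 244558)))) = Add(-115662, Mul(-1, Rational(-4, 122279))) = Add(-115662, Rational(4, 122279)) = Rational(-14143033694, 122279)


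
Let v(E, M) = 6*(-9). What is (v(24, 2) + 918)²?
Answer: 746496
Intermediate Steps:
v(E, M) = -54
(v(24, 2) + 918)² = (-54 + 918)² = 864² = 746496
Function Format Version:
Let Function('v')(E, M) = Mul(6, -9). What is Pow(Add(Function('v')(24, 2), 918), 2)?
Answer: 746496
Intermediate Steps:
Function('v')(E, M) = -54
Pow(Add(Function('v')(24, 2), 918), 2) = Pow(Add(-54, 918), 2) = Pow(864, 2) = 746496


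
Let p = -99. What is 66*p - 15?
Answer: -6549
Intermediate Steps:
66*p - 15 = 66*(-99) - 15 = -6534 - 15 = -6549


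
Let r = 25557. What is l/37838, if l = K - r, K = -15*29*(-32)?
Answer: -11637/37838 ≈ -0.30755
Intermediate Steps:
K = 13920 (K = -435*(-32) = 13920)
l = -11637 (l = 13920 - 1*25557 = 13920 - 25557 = -11637)
l/37838 = -11637/37838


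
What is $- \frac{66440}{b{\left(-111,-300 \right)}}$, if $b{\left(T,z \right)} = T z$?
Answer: $- \frac{3322}{1665} \approx -1.9952$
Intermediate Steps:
$- \frac{66440}{b{\left(-111,-300 \right)}} = - \frac{66440}{\left(-111\right) \left(-300\right)} = - \frac{66440}{33300} = \left(-66440\right) \frac{1}{33300} = - \frac{3322}{1665}$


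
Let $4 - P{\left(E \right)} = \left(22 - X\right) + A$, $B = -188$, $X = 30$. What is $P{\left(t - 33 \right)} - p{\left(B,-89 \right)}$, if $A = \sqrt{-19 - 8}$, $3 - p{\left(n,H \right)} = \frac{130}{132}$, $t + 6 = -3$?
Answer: $\frac{659}{66} - 3 i \sqrt{3} \approx 9.9848 - 5.1962 i$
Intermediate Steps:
$t = -9$ ($t = -6 - 3 = -9$)
$p{\left(n,H \right)} = \frac{133}{66}$ ($p{\left(n,H \right)} = 3 - \frac{130}{132} = 3 - 130 \cdot \frac{1}{132} = 3 - \frac{65}{66} = \frac{133}{66}$)
$A = 3 i \sqrt{3}$ ($A = \sqrt{-27} = 3 i \sqrt{3} \approx 5.1962 i$)
$P{\left(E \right)} = 12 - 3 i \sqrt{3}$ ($P{\left(E \right)} = 4 - \left(\left(22 - 30\right) + 3 i \sqrt{3}\right) = 4 - \left(-8 + 3 i \sqrt{3}\right) = 4 + \left(8 - 3 i \sqrt{3}\right) = 12 - 3 i \sqrt{3}$)
$P{\left(t - 33 \right)} - p{\left(B,-89 \right)} = \left(12 - 3 i \sqrt{3}\right) - \frac{133}{66} = \frac{659}{66} - 3 i \sqrt{3}$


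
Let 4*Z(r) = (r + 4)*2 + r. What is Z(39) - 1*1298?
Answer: -5067/4 ≈ -1266.8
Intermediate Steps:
Z(r) = 2 + 3*r/4 (Z(r) = ((r + 4)*2 + r)/4 = ((4 + r)*2 + r)/4 = ((8 + 2*r) + r)/4 = (8 + 3*r)/4 = 2 + 3*r/4)
Z(39) - 1*1298 = (2 + (¾)*39) - 1*1298 = (2 + 117/4) - 1298 = 125/4 - 1298 = -5067/4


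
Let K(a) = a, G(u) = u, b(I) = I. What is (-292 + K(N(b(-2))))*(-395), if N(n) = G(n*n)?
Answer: 113760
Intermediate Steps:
N(n) = n**2 (N(n) = n*n = n**2)
(-292 + K(N(b(-2))))*(-395) = (-292 + (-2)**2)*(-395) = (-292 + 4)*(-395) = -288*(-395) = 113760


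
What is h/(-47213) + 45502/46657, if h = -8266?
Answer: 2533952688/2202816941 ≈ 1.1503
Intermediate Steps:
h/(-47213) + 45502/46657 = -8266/(-47213) + 45502/46657 = -8266*(-1/47213) + 45502*(1/46657) = 8266/47213 + 45502/46657 = 2533952688/2202816941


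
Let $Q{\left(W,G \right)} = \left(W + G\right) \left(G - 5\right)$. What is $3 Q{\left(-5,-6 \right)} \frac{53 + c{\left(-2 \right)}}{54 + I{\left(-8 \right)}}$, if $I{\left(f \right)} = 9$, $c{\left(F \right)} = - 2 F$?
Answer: $\frac{2299}{7} \approx 328.43$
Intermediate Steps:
$Q{\left(W,G \right)} = \left(-5 + G\right) \left(G + W\right)$ ($Q{\left(W,G \right)} = \left(G + W\right) \left(-5 + G\right) = \left(-5 + G\right) \left(G + W\right)$)
$3 Q{\left(-5,-6 \right)} \frac{53 + c{\left(-2 \right)}}{54 + I{\left(-8 \right)}} = 3 \left(\left(-6\right)^{2} - -30 - -25 - -30\right) \frac{53 - -4}{54 + 9} = 3 \left(36 + 30 + 25 + 30\right) \frac{53 + 4}{63} = 3 \cdot 121 \cdot 57 \cdot \frac{1}{63} = 363 \cdot \frac{19}{21} = \frac{2299}{7}$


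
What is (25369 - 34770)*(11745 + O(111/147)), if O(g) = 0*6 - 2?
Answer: -110395943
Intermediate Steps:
O(g) = -2 (O(g) = 0 - 2 = -2)
(25369 - 34770)*(11745 + O(111/147)) = (25369 - 34770)*(11745 - 2) = -9401*11743 = -110395943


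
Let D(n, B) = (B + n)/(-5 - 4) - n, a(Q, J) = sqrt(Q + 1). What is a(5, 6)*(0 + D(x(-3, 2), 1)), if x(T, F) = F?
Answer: -7*sqrt(6)/3 ≈ -5.7155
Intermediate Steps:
a(Q, J) = sqrt(1 + Q)
D(n, B) = -10*n/9 - B/9 (D(n, B) = (B + n)/(-9) - n = (B + n)*(-1/9) - n = (-B/9 - n/9) - n = -10*n/9 - B/9)
a(5, 6)*(0 + D(x(-3, 2), 1)) = sqrt(1 + 5)*(0 + (-10/9*2 - 1/9*1)) = sqrt(6)*(0 + (-20/9 - 1/9)) = sqrt(6)*(0 - 7/3) = sqrt(6)*(-7/3) = -7*sqrt(6)/3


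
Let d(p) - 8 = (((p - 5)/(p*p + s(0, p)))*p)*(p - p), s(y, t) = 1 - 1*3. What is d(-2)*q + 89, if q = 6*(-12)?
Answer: -487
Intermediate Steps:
q = -72
s(y, t) = -2 (s(y, t) = 1 - 3 = -2)
d(p) = 8 (d(p) = 8 + (((p - 5)/(p*p - 2))*p)*(p - p) = 8 + (((-5 + p)/(p**2 - 2))*p)*0 = 8 + (((-5 + p)/(-2 + p**2))*p)*0 = 8 + (p*(-5 + p)/(-2 + p**2))*0 = 8 + 0 = 8)
d(-2)*q + 89 = 8*(-72) + 89 = -576 + 89 = -487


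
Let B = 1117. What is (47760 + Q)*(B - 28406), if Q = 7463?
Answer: -1506980447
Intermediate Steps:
(47760 + Q)*(B - 28406) = (47760 + 7463)*(1117 - 28406) = 55223*(-27289) = -1506980447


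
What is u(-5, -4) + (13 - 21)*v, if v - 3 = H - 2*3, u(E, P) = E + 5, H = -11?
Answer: 112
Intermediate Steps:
u(E, P) = 5 + E
v = -14 (v = 3 + (-11 - 2*3) = 3 + (-11 - 6) = 3 - 17 = -14)
u(-5, -4) + (13 - 21)*v = (5 - 5) + (13 - 21)*(-14) = 0 - 8*(-14) = 0 + 112 = 112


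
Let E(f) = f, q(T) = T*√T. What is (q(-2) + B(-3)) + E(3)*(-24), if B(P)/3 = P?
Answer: -81 - 2*I*√2 ≈ -81.0 - 2.8284*I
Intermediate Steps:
q(T) = T^(3/2)
B(P) = 3*P
(q(-2) + B(-3)) + E(3)*(-24) = ((-2)^(3/2) + 3*(-3)) + 3*(-24) = (-2*I*√2 - 9) - 72 = (-9 - 2*I*√2) - 72 = -81 - 2*I*√2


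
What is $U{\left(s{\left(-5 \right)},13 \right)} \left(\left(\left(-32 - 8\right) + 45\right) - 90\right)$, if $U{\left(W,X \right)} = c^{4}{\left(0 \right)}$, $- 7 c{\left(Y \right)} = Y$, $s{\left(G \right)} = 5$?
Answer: $0$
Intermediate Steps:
$c{\left(Y \right)} = - \frac{Y}{7}$
$U{\left(W,X \right)} = 0$ ($U{\left(W,X \right)} = \left(\left(- \frac{1}{7}\right) 0\right)^{4} = 0^{4} = 0$)
$U{\left(s{\left(-5 \right)},13 \right)} \left(\left(\left(-32 - 8\right) + 45\right) - 90\right) = 0 \left(\left(\left(-32 - 8\right) + 45\right) - 90\right) = 0 \left(\left(-40 + 45\right) - 90\right) = 0 \left(5 - 90\right) = 0 \left(-85\right) = 0$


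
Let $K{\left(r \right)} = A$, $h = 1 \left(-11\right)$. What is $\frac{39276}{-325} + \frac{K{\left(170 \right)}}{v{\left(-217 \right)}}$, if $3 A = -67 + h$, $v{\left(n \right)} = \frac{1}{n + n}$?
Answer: $\frac{3628024}{325} \approx 11163.0$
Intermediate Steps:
$h = -11$
$v{\left(n \right)} = \frac{1}{2 n}$
$A = -26$ ($A = \frac{-67 - 11}{3} = \frac{1}{3} \left(-78\right) = -26$)
$K{\left(r \right)} = -26$
$\frac{39276}{-325} + \frac{K{\left(170 \right)}}{v{\left(-217 \right)}} = \frac{39276}{-325} - \frac{26}{\frac{1}{2} \frac{1}{-217}} = 39276 \left(- \frac{1}{325}\right) - \frac{26}{\frac{1}{2} \left(- \frac{1}{217}\right)} = - \frac{39276}{325} - \frac{26}{- \frac{1}{434}} = - \frac{39276}{325} - -11284 = - \frac{39276}{325} + 11284 = \frac{3628024}{325}$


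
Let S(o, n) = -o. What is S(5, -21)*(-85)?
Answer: 425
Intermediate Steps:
S(5, -21)*(-85) = -1*5*(-85) = -5*(-85) = 425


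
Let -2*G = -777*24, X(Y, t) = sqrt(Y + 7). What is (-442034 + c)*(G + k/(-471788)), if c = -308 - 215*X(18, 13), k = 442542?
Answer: -975186781633545/235894 ≈ -4.1340e+9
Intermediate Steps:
X(Y, t) = sqrt(7 + Y)
G = 9324 (G = -(-777)*24/2 = -1/2*(-18648) = 9324)
c = -1383 (c = -308 - 215*sqrt(7 + 18) = -308 - 215*sqrt(25) = -308 - 215*5 = -308 - 1075 = -1383)
(-442034 + c)*(G + k/(-471788)) = (-442034 - 1383)*(9324 + 442542/(-471788)) = -443417*(9324 + 442542*(-1/471788)) = -443417*(9324 - 221271/235894) = -443417*2199254385/235894 = -975186781633545/235894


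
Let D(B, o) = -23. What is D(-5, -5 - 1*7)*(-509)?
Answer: 11707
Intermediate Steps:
D(-5, -5 - 1*7)*(-509) = -23*(-509) = 11707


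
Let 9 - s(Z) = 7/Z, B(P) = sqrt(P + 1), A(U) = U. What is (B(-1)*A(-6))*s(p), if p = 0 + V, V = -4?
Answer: 0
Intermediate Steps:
B(P) = sqrt(1 + P)
p = -4 (p = 0 - 4 = -4)
s(Z) = 9 - 7/Z
(B(-1)*A(-6))*s(p) = (sqrt(1 - 1)*(-6))*(9 - 7/(-4)) = (sqrt(0)*(-6))*(9 - 7*(-1/4)) = (0*(-6))*(9 + 7/4) = 0*(43/4) = 0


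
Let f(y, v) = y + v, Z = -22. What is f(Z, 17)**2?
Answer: 25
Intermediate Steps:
f(y, v) = v + y
f(Z, 17)**2 = (17 - 22)**2 = (-5)**2 = 25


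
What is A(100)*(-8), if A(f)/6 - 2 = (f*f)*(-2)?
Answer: 959904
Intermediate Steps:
A(f) = 12 - 12*f**2 (A(f) = 12 + 6*((f*f)*(-2)) = 12 + 6*(f**2*(-2)) = 12 + 6*(-2*f**2) = 12 - 12*f**2)
A(100)*(-8) = (12 - 12*100**2)*(-8) = (12 - 12*10000)*(-8) = (12 - 120000)*(-8) = -119988*(-8) = 959904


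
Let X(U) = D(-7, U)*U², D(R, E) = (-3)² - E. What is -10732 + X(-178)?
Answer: 5914176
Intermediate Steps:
D(R, E) = 9 - E
X(U) = U²*(9 - U) (X(U) = (9 - U)*U² = U²*(9 - U))
-10732 + X(-178) = -10732 + (-178)²*(9 - 1*(-178)) = -10732 + 31684*(9 + 178) = -10732 + 31684*187 = -10732 + 5924908 = 5914176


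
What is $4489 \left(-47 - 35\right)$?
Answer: $-368098$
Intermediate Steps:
$4489 \left(-47 - 35\right) = 4489 \left(-82\right) = -368098$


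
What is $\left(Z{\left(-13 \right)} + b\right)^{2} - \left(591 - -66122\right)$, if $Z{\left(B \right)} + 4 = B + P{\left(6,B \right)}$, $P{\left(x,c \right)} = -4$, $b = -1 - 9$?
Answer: $-65752$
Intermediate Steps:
$b = -10$ ($b = -1 - 9 = -10$)
$Z{\left(B \right)} = -8 + B$ ($Z{\left(B \right)} = -4 + \left(B - 4\right) = -4 + \left(-4 + B\right) = -8 + B$)
$\left(Z{\left(-13 \right)} + b\right)^{2} - \left(591 - -66122\right) = \left(\left(-8 - 13\right) - 10\right)^{2} - \left(591 - -66122\right) = \left(-21 - 10\right)^{2} - \left(591 + 66122\right) = \left(-31\right)^{2} - 66713 = 961 - 66713 = -65752$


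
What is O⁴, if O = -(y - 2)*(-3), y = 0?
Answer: 1296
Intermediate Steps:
O = -6 (O = -(0 - 2)*(-3) = -(-2)*(-3) = -1*6 = -6)
O⁴ = (-6)⁴ = 1296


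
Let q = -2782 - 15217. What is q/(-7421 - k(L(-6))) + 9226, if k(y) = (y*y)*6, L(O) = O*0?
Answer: 1670345/181 ≈ 9228.4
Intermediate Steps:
L(O) = 0
k(y) = 6*y² (k(y) = y²*6 = 6*y²)
q = -17999
q/(-7421 - k(L(-6))) + 9226 = -17999/(-7421 - 6*0²) + 9226 = -17999/(-7421 - 6*0) + 9226 = -17999/(-7421 - 1*0) + 9226 = -17999/(-7421 + 0) + 9226 = -17999/(-7421) + 9226 = -17999*(-1/7421) + 9226 = 439/181 + 9226 = 1670345/181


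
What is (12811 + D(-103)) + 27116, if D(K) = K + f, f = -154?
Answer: 39670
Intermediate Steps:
D(K) = -154 + K (D(K) = K - 154 = -154 + K)
(12811 + D(-103)) + 27116 = (12811 + (-154 - 103)) + 27116 = (12811 - 257) + 27116 = 12554 + 27116 = 39670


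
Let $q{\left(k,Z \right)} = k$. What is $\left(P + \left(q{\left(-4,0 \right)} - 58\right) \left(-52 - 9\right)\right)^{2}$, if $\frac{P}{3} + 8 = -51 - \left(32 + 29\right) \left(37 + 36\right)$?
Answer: $95140516$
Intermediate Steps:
$P = -13536$ ($P = -24 + 3 \left(-51 - \left(32 + 29\right) \left(37 + 36\right)\right) = -24 + 3 \left(-51 - 61 \cdot 73\right) = -24 + 3 \left(-51 - 4453\right) = -24 + 3 \left(-4504\right) = -24 - 13512 = -13536$)
$\left(P + \left(q{\left(-4,0 \right)} - 58\right) \left(-52 - 9\right)\right)^{2} = \left(-13536 + \left(-4 - 58\right) \left(-52 - 9\right)\right)^{2} = \left(-13536 - -3782\right)^{2} = \left(-13536 + 3782\right)^{2} = \left(-9754\right)^{2} = 95140516$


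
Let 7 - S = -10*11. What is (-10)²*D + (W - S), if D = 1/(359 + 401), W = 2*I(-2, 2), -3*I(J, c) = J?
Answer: -13171/114 ≈ -115.54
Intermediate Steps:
I(J, c) = -J/3
W = 4/3 (W = 2*(-⅓*(-2)) = 2*(⅔) = 4/3 ≈ 1.3333)
D = 1/760 ≈ 0.0013158
S = 117 (S = 7 - (-10)*11 = 7 - 1*(-110) = 7 + 110 = 117)
(-10)²*D + (W - S) = (-10)²*(1/760) + (4/3 - 1*117) = 100*(1/760) + (4/3 - 117) = 5/38 - 347/3 = -13171/114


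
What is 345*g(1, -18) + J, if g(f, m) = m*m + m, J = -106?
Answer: 105464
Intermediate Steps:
g(f, m) = m + m**2 (g(f, m) = m**2 + m = m + m**2)
345*g(1, -18) + J = 345*(-18*(1 - 18)) - 106 = 345*(-18*(-17)) - 106 = 345*306 - 106 = 105570 - 106 = 105464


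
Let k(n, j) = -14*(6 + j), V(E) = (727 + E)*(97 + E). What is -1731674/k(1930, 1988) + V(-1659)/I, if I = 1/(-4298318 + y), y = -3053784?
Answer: -21341926481064501/1994 ≈ -1.0703e+13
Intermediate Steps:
V(E) = (97 + E)*(727 + E)
k(n, j) = -84 - 14*j
I = -1/7352102 (I = 1/(-4298318 - 3053784) = 1/(-7352102) = -1/7352102 ≈ -1.3602e-7)
-1731674/k(1930, 1988) + V(-1659)/I = -1731674/(-84 - 14*1988) + (70519 + (-1659)² + 824*(-1659))/(-1/7352102) = -1731674/(-84 - 27832) + (70519 + 2752281 - 1367016)*(-7352102) = -1731674/(-27916) + 1455784*(-7352102) = -1731674*(-1/27916) - 10703072457968 = 123691/1994 - 10703072457968 = -21341926481064501/1994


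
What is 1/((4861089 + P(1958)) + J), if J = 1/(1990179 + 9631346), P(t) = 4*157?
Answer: 11621525/56500565658426 ≈ 2.0569e-7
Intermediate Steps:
P(t) = 628
J = 1/11621525 ≈ 8.6047e-8
1/((4861089 + P(1958)) + J) = 1/((4861089 + 628) + 1/11621525) = 1/(4861717 + 1/11621525) = 1/(56500565658426/11621525) = 11621525/56500565658426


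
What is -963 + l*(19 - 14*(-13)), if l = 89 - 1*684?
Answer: -120558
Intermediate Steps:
l = -595 (l = 89 - 684 = -595)
-963 + l*(19 - 14*(-13)) = -963 - 595*(19 - 14*(-13)) = -963 - 595*(19 + 182) = -963 - 595*201 = -963 - 119595 = -120558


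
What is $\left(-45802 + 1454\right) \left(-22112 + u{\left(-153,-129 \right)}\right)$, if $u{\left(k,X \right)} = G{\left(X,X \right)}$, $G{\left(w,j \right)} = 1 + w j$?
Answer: $242583560$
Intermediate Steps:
$G{\left(w,j \right)} = 1 + j w$
$u{\left(k,X \right)} = 1 + X^{2}$ ($u{\left(k,X \right)} = 1 + X X = 1 + X^{2}$)
$\left(-45802 + 1454\right) \left(-22112 + u{\left(-153,-129 \right)}\right) = \left(-45802 + 1454\right) \left(-22112 + \left(1 + \left(-129\right)^{2}\right)\right) = - 44348 \left(-22112 + \left(1 + 16641\right)\right) = - 44348 \left(-22112 + 16642\right) = \left(-44348\right) \left(-5470\right) = 242583560$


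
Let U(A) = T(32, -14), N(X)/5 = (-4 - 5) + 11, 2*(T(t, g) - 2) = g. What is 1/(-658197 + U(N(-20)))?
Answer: -1/658202 ≈ -1.5193e-6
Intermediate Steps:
T(t, g) = 2 + g/2
N(X) = 10 (N(X) = 5*((-4 - 5) + 11) = 5*(-9 + 11) = 5*2 = 10)
U(A) = -5 (U(A) = 2 + (½)*(-14) = 2 - 7 = -5)
1/(-658197 + U(N(-20))) = 1/(-658197 - 5) = 1/(-658202) = -1/658202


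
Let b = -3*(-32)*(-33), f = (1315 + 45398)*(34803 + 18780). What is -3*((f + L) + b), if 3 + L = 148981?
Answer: -7509505467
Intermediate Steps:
L = 148978 (L = -3 + 148981 = 148978)
f = 2503022679 (f = 46713*53583 = 2503022679)
b = -3168 (b = 96*(-33) = -3168)
-3*((f + L) + b) = -3*((2503022679 + 148978) - 3168) = -3*(2503171657 - 3168) = -3*2503168489 = -7509505467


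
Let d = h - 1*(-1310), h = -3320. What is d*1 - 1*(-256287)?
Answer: 254277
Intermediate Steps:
d = -2010 (d = -3320 - 1*(-1310) = -3320 + 1310 = -2010)
d*1 - 1*(-256287) = -2010*1 - 1*(-256287) = -2010 + 256287 = 254277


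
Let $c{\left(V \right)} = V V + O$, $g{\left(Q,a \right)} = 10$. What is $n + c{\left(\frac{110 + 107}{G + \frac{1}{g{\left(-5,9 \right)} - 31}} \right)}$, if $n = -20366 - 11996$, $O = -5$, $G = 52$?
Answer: $- \frac{38505058878}{1190281} \approx -32350.0$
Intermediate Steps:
$c{\left(V \right)} = -5 + V^{2}$ ($c{\left(V \right)} = V V - 5 = V^{2} - 5 = -5 + V^{2}$)
$n = -32362$ ($n = -20366 - 11996 = -32362$)
$n + c{\left(\frac{110 + 107}{G + \frac{1}{g{\left(-5,9 \right)} - 31}} \right)} = -32362 - \left(5 - \left(\frac{110 + 107}{52 + \frac{1}{10 - 31}}\right)^{2}\right) = -32362 - \left(5 - \left(\frac{217}{52 + \frac{1}{-21}}\right)^{2}\right) = -32362 - \left(5 - \left(\frac{217}{52 - \frac{1}{21}}\right)^{2}\right) = -32362 - \left(5 - \left(\frac{217}{\frac{1091}{21}}\right)^{2}\right) = -32362 - \left(5 - \left(217 \cdot \frac{21}{1091}\right)^{2}\right) = -32362 - \left(5 - \left(\frac{4557}{1091}\right)^{2}\right) = -32362 + \left(-5 + \frac{20766249}{1190281}\right) = -32362 + \frac{14814844}{1190281} = - \frac{38505058878}{1190281}$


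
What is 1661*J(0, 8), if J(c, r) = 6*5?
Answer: 49830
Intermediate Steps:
J(c, r) = 30
1661*J(0, 8) = 1661*30 = 49830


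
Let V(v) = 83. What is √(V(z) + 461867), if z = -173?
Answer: 5*√18478 ≈ 679.67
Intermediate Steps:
√(V(z) + 461867) = √(83 + 461867) = √461950 = 5*√18478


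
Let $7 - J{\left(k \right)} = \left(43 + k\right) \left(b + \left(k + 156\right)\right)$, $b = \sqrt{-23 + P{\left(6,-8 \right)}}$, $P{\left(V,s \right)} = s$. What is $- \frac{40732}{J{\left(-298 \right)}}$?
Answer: $\frac{368655149}{328168246} + \frac{2596665 i \sqrt{31}}{328168246} \approx 1.1234 + 0.044056 i$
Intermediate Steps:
$b = i \sqrt{31}$ ($b = \sqrt{-23 - 8} = \sqrt{-31} = i \sqrt{31} \approx 5.5678 i$)
$J{\left(k \right)} = 7 - \left(43 + k\right) \left(156 + k + i \sqrt{31}\right)$ ($J{\left(k \right)} = 7 - \left(43 + k\right) \left(i \sqrt{31} + \left(k + 156\right)\right) = 7 - \left(43 + k\right) \left(i \sqrt{31} + \left(156 + k\right)\right) = 7 - \left(43 + k\right) \left(156 + k + i \sqrt{31}\right)$)
$- \frac{40732}{J{\left(-298 \right)}} = - \frac{40732}{-6701 - \left(-298\right)^{2} - -59302 - 43 i \sqrt{31} - i \left(-298\right) \sqrt{31}} = - \frac{40732}{-6701 - 88804 + 59302 - 43 i \sqrt{31} + 298 i \sqrt{31}} = - \frac{40732}{-36203 + 255 i \sqrt{31}}$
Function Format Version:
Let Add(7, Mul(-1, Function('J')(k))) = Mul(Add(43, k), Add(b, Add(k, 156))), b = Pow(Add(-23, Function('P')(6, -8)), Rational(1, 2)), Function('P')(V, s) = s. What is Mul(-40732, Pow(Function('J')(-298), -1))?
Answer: Add(Rational(368655149, 328168246), Mul(Rational(2596665, 328168246), I, Pow(31, Rational(1, 2)))) ≈ Add(1.1234, Mul(0.044056, I))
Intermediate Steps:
b = Mul(I, Pow(31, Rational(1, 2))) (b = Pow(Add(-23, -8), Rational(1, 2)) = Pow(-31, Rational(1, 2)) = Mul(I, Pow(31, Rational(1, 2))) ≈ Mul(5.5678, I))
Function('J')(k) = Add(7, Mul(-1, Add(43, k), Add(156, k, Mul(I, Pow(31, Rational(1, 2)))))) (Function('J')(k) = Add(7, Mul(-1, Mul(Add(43, k), Add(Mul(I, Pow(31, Rational(1, 2))), Add(k, 156))))) = Add(7, Mul(-1, Mul(Add(43, k), Add(Mul(I, Pow(31, Rational(1, 2))), Add(156, k))))) = Add(7, Mul(-1, Mul(Add(43, k), Add(156, k, Mul(I, Pow(31, Rational(1, 2))))))) = Add(7, Mul(-1, Add(43, k), Add(156, k, Mul(I, Pow(31, Rational(1, 2)))))))
Mul(-40732, Pow(Function('J')(-298), -1)) = Mul(-40732, Pow(Add(-6701, Mul(-1, Pow(-298, 2)), Mul(-199, -298), Mul(-43, I, Pow(31, Rational(1, 2))), Mul(-1, I, -298, Pow(31, Rational(1, 2)))), -1)) = Mul(-40732, Pow(Add(-6701, Mul(-1, 88804), 59302, Mul(-43, I, Pow(31, Rational(1, 2))), Mul(298, I, Pow(31, Rational(1, 2)))), -1)) = Mul(-40732, Pow(Add(-6701, -88804, 59302, Mul(-43, I, Pow(31, Rational(1, 2))), Mul(298, I, Pow(31, Rational(1, 2)))), -1)) = Mul(-40732, Pow(Add(-36203, Mul(255, I, Pow(31, Rational(1, 2)))), -1))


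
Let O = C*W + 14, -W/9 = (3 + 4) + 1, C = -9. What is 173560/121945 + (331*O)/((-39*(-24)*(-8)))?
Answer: -2542121501/91312416 ≈ -27.840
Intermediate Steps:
W = -72 (W = -9*((3 + 4) + 1) = -9*(7 + 1) = -9*8 = -72)
O = 662 (O = -9*(-72) + 14 = 648 + 14 = 662)
173560/121945 + (331*O)/((-39*(-24)*(-8))) = 173560/121945 + (331*662)/((-39*(-24)*(-8))) = 173560*(1/121945) + 219122/((936*(-8))) = 34712/24389 + 219122/(-7488) = 34712/24389 + 219122*(-1/7488) = 34712/24389 - 109561/3744 = -2542121501/91312416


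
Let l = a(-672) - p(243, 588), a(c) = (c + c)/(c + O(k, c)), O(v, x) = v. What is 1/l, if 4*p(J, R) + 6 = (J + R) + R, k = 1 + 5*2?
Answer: -2644/928617 ≈ -0.0028472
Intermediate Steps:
k = 11 (k = 1 + 10 = 11)
a(c) = 2*c/(11 + c) (a(c) = (c + c)/(c + 11) = (2*c)/(11 + c) = 2*c/(11 + c))
p(J, R) = -3/2 + R/2 + J/4 (p(J, R) = -3/2 + ((J + R) + R)/4 = -3/2 + (J + 2*R)/4 = -3/2 + (R/2 + J/4) = -3/2 + R/2 + J/4)
l = -928617/2644 (l = 2*(-672)/(11 - 672) - (-3/2 + (½)*588 + (¼)*243) = 2*(-672)/(-661) - (-3/2 + 294 + 243/4) = 2*(-672)*(-1/661) - 1*1413/4 = 1344/661 - 1413/4 = -928617/2644 ≈ -351.22)
1/l = 1/(-928617/2644) = -2644/928617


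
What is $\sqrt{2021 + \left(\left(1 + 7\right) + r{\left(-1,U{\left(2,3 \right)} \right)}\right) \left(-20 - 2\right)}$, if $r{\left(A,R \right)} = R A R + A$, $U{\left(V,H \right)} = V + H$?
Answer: $\sqrt{2417} \approx 49.163$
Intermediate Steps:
$U{\left(V,H \right)} = H + V$
$r{\left(A,R \right)} = A + A R^{2}$ ($r{\left(A,R \right)} = A R R + A = A R^{2} + A = A + A R^{2}$)
$\sqrt{2021 + \left(\left(1 + 7\right) + r{\left(-1,U{\left(2,3 \right)} \right)}\right) \left(-20 - 2\right)} = \sqrt{2021 + \left(\left(1 + 7\right) - \left(1 + \left(3 + 2\right)^{2}\right)\right) \left(-20 - 2\right)} = \sqrt{2021 + \left(8 - \left(1 + 5^{2}\right)\right) \left(-22\right)} = \sqrt{2021 + \left(8 - \left(1 + 25\right)\right) \left(-22\right)} = \sqrt{2021 + \left(8 - 26\right) \left(-22\right)} = \sqrt{2021 - -396} = \sqrt{2021 + 396} = \sqrt{2417}$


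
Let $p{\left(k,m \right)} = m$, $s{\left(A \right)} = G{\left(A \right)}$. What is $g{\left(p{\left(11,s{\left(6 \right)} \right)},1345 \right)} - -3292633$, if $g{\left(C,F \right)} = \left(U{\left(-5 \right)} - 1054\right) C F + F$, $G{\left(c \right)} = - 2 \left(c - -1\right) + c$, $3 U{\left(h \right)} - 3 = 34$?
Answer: $\frac{43506934}{3} \approx 1.4502 \cdot 10^{7}$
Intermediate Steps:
$U{\left(h \right)} = \frac{37}{3}$ ($U{\left(h \right)} = 1 + \frac{1}{3} \cdot 34 = 1 + \frac{34}{3} = \frac{37}{3}$)
$G{\left(c \right)} = -2 - c$ ($G{\left(c \right)} = - 2 \left(c + 1\right) + c = - 2 \left(1 + c\right) + c = \left(-2 - 2 c\right) + c = -2 - c$)
$s{\left(A \right)} = -2 - A$
$g{\left(C,F \right)} = F - \frac{3125 C F}{3}$ ($g{\left(C,F \right)} = \left(\frac{37}{3} - 1054\right) C F + F = - \frac{3125 C}{3} F + F = - \frac{3125 C F}{3} + F = F - \frac{3125 C F}{3}$)
$g{\left(p{\left(11,s{\left(6 \right)} \right)},1345 \right)} - -3292633 = \frac{1}{3} \cdot 1345 \left(3 - 3125 \left(-2 - 6\right)\right) - -3292633 = \frac{1}{3} \cdot 1345 \left(3 - 3125 \left(-2 - 6\right)\right) + 3292633 = \frac{1}{3} \cdot 1345 \left(3 - -25000\right) + 3292633 = \frac{1}{3} \cdot 1345 \left(3 + 25000\right) + 3292633 = \frac{1}{3} \cdot 1345 \cdot 25003 + 3292633 = \frac{33629035}{3} + 3292633 = \frac{43506934}{3}$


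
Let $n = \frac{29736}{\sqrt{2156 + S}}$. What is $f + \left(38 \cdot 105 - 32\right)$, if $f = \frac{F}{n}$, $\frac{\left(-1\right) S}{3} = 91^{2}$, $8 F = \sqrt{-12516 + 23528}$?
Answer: $3958 + \frac{i \sqrt{1274639}}{16992} \approx 3958.0 + 0.066443 i$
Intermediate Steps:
$F = \frac{\sqrt{2753}}{4}$ ($F = \frac{\sqrt{-12516 + 23528}}{8} = \frac{\sqrt{11012}}{8} = \frac{2 \sqrt{2753}}{8} = \frac{\sqrt{2753}}{4} \approx 13.117$)
$S = -24843$ ($S = - 3 \cdot 91^{2} = \left(-3\right) 8281 = -24843$)
$n = - \frac{4248 i \sqrt{463}}{463}$ ($n = \frac{29736}{\sqrt{2156 - 24843}} = \frac{29736}{\sqrt{-22687}} = \frac{29736}{7 i \sqrt{463}} = 29736 \left(- \frac{i \sqrt{463}}{3241}\right) = - \frac{4248 i \sqrt{463}}{463} \approx - 197.42 i$)
$f = \frac{i \sqrt{1274639}}{16992}$ ($f = \frac{\frac{1}{4} \sqrt{2753}}{\left(- \frac{4248}{463}\right) i \sqrt{463}} = \frac{\sqrt{2753}}{4} \frac{i \sqrt{463}}{4248} = \frac{i \sqrt{1274639}}{16992} \approx 0.066443 i$)
$f + \left(38 \cdot 105 - 32\right) = \frac{i \sqrt{1274639}}{16992} + \left(38 \cdot 105 - 32\right) = \frac{i \sqrt{1274639}}{16992} + \left(3990 - 32\right) = \frac{i \sqrt{1274639}}{16992} + 3958 = 3958 + \frac{i \sqrt{1274639}}{16992}$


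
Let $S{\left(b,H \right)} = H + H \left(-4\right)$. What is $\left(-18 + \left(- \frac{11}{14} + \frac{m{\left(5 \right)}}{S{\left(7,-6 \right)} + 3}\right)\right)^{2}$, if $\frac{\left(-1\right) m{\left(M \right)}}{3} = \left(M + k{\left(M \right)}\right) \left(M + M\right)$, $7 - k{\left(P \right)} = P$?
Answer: $\frac{162409}{196} \approx 828.62$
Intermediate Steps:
$k{\left(P \right)} = 7 - P$
$S{\left(b,H \right)} = - 3 H$ ($S{\left(b,H \right)} = H - 4 H = - 3 H$)
$m{\left(M \right)} = - 42 M$ ($m{\left(M \right)} = - 3 \left(M - \left(-7 + M\right)\right) \left(M + M\right) = - 3 \cdot 7 \cdot 2 M = - 3 \cdot 14 M = - 42 M$)
$\left(-18 + \left(- \frac{11}{14} + \frac{m{\left(5 \right)}}{S{\left(7,-6 \right)} + 3}\right)\right)^{2} = \left(-18 + \left(- \frac{11}{14} + \frac{\left(-42\right) 5}{\left(-3\right) \left(-6\right) + 3}\right)\right)^{2} = \left(-18 - \left(\frac{11}{14} + \frac{210}{18 + 3}\right)\right)^{2} = \left(-18 - \left(\frac{11}{14} + \frac{210}{21}\right)\right)^{2} = \left(-18 - \frac{151}{14}\right)^{2} = \left(- \frac{403}{14}\right)^{2} = \frac{162409}{196}$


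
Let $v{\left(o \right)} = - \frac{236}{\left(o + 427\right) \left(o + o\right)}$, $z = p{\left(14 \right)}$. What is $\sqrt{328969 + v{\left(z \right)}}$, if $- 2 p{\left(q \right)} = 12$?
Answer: $\frac{\sqrt{524761225278}}{1263} \approx 573.56$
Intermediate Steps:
$p{\left(q \right)} = -6$ ($p{\left(q \right)} = \left(- \frac{1}{2}\right) 12 = -6$)
$z = -6$
$v{\left(o \right)} = - \frac{118}{o \left(427 + o\right)}$ ($v{\left(o \right)} = - \frac{236}{\left(427 + o\right) 2 o} = - \frac{236}{2 o \left(427 + o\right)} = - 236 \frac{1}{2 o \left(427 + o\right)} = - \frac{118}{o \left(427 + o\right)}$)
$\sqrt{328969 + v{\left(z \right)}} = \sqrt{328969 - \frac{118}{\left(-6\right) \left(427 - 6\right)}} = \sqrt{328969 - - \frac{59}{3 \cdot 421}} = \sqrt{328969 - \left(- \frac{59}{3}\right) \frac{1}{421}} = \sqrt{328969 + \frac{59}{1263}} = \sqrt{\frac{415487906}{1263}} = \frac{\sqrt{524761225278}}{1263}$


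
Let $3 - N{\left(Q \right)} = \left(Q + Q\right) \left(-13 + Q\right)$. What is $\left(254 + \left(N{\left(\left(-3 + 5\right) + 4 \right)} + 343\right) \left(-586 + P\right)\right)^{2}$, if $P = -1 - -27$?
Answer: $57862378116$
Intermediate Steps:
$N{\left(Q \right)} = 3 - 2 Q \left(-13 + Q\right)$ ($N{\left(Q \right)} = 3 - \left(Q + Q\right) \left(-13 + Q\right) = 3 - 2 Q \left(-13 + Q\right)$)
$P = 26$ ($P = -1 + 27 = 26$)
$\left(254 + \left(N{\left(\left(-3 + 5\right) + 4 \right)} + 343\right) \left(-586 + P\right)\right)^{2} = \left(254 + \left(\left(3 - 2 \left(\left(-3 + 5\right) + 4\right)^{2} + 26 \left(\left(-3 + 5\right) + 4\right)\right) + 343\right) \left(-586 + 26\right)\right)^{2} = \left(254 + \left(\left(3 - 2 \left(2 + 4\right)^{2} + 26 \left(2 + 4\right)\right) + 343\right) \left(-560\right)\right)^{2} = \left(254 + \left(\left(3 - 2 \cdot 6^{2} + 26 \cdot 6\right) + 343\right) \left(-560\right)\right)^{2} = \left(254 + \left(\left(3 - 72 + 156\right) + 343\right) \left(-560\right)\right)^{2} = \left(254 + \left(87 + 343\right) \left(-560\right)\right)^{2} = \left(254 + 430 \left(-560\right)\right)^{2} = \left(254 - 240800\right)^{2} = \left(-240546\right)^{2} = 57862378116$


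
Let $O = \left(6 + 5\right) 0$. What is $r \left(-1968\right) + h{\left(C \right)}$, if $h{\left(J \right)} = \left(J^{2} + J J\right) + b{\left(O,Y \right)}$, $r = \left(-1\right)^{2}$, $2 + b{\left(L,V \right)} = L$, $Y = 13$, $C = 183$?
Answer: $65008$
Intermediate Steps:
$O = 0$ ($O = 11 \cdot 0 = 0$)
$b{\left(L,V \right)} = -2 + L$
$r = 1$
$h{\left(J \right)} = -2 + 2 J^{2}$ ($h{\left(J \right)} = \left(J^{2} + J J\right) + \left(-2 + 0\right) = \left(J^{2} + J^{2}\right) - 2 = 2 J^{2} - 2 = -2 + 2 J^{2}$)
$r \left(-1968\right) + h{\left(C \right)} = 1 \left(-1968\right) - \left(2 - 2 \cdot 183^{2}\right) = -1968 + \left(-2 + 2 \cdot 33489\right) = -1968 + \left(-2 + 66978\right) = -1968 + 66976 = 65008$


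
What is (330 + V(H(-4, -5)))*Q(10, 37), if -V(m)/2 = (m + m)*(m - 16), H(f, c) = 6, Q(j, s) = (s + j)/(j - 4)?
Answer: 4465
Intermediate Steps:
Q(j, s) = (j + s)/(-4 + j)
V(m) = -4*m*(-16 + m) (V(m) = -2*(m + m)*(m - 16) = -2*2*m*(-16 + m) = -4*m*(-16 + m))
(330 + V(H(-4, -5)))*Q(10, 37) = (330 + 4*6*(16 - 1*6))*((10 + 37)/(-4 + 10)) = (330 + 4*6*(16 - 6))*(47/6) = (330 + 4*6*10)*((1/6)*47) = (330 + 240)*(47/6) = 570*(47/6) = 4465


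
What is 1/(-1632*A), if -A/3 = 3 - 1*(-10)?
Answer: 1/63648 ≈ 1.5711e-5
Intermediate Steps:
A = -39 (A = -3*(3 - 1*(-10)) = -3*(3 + 10) = -3*13 = -39)
1/(-1632*A) = 1/(-1632*(-39)) = 1/63648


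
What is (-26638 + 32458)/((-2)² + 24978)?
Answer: 2910/12491 ≈ 0.23297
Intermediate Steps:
(-26638 + 32458)/((-2)² + 24978) = 5820/(4 + 24978) = 5820/24982 = 5820*(1/24982) = 2910/12491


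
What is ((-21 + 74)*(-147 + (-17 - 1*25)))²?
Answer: 100340289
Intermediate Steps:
((-21 + 74)*(-147 + (-17 - 1*25)))² = (53*(-147 + (-17 - 25)))² = (53*(-147 - 42))² = (53*(-189))² = (-10017)² = 100340289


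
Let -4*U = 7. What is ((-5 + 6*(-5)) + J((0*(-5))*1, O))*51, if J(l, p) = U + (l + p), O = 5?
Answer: -6477/4 ≈ -1619.3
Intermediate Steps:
U = -7/4 (U = -1/4*7 = -7/4 ≈ -1.7500)
J(l, p) = -7/4 + l + p (J(l, p) = -7/4 + (l + p) = -7/4 + l + p)
((-5 + 6*(-5)) + J((0*(-5))*1, O))*51 = ((-5 + 6*(-5)) + (-7/4 + (0*(-5))*1 + 5))*51 = ((-5 - 30) + (-7/4 + 0*1 + 5))*51 = (-35 + (-7/4 + 0 + 5))*51 = (-35 + 13/4)*51 = -127/4*51 = -6477/4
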